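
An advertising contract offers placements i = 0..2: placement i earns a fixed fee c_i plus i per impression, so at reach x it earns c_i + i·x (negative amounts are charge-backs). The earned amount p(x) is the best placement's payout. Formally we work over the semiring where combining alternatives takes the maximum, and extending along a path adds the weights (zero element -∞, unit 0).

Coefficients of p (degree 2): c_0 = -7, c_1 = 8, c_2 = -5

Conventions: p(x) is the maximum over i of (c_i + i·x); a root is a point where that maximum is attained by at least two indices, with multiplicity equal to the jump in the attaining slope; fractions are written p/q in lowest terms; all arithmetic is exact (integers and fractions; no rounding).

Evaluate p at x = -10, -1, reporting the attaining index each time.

p(-10) = max(-7+0·(-10)=-7, 8+1·(-10)=-2, -5+2·(-10)=-25) = -2 (attained by i=1)
p(-1) = max(-7+0·(-1)=-7, 8+1·(-1)=7, -5+2·(-1)=-7) = 7 (attained by i=1)
Answer: p(-10) = -2; p(-1) = 7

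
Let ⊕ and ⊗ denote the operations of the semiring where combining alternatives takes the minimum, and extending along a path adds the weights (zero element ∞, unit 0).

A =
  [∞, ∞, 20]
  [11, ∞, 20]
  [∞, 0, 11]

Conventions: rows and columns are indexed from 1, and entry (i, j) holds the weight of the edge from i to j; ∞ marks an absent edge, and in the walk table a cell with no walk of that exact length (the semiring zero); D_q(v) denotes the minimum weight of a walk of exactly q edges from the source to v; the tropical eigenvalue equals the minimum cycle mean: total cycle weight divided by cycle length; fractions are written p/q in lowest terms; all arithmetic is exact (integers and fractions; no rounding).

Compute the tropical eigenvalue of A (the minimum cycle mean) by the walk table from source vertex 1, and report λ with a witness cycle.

q=0: [0, ∞, ∞]
q=1: [∞, ∞, 20]
q=2: [∞, 20, 31]
q=3: [31, 31, 40]
Optimal cycle mean attained by: cycle 2->3->2, total 20 + 0, length 2.
Answer: λ = 10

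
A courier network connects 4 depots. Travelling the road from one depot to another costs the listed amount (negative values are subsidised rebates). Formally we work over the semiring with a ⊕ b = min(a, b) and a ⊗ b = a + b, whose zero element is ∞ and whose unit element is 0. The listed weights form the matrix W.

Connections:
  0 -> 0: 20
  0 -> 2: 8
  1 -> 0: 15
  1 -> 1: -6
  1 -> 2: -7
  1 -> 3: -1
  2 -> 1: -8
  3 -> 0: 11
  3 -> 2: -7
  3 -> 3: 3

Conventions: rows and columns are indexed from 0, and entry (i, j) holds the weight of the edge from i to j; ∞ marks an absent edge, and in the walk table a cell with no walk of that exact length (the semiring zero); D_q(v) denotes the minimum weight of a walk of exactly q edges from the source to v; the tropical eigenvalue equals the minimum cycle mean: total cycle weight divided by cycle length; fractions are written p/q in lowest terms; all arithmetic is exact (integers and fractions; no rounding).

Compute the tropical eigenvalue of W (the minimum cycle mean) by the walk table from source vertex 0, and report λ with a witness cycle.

q=0: [0, ∞, ∞, ∞]
q=1: [20, ∞, 8, ∞]
q=2: [40, 0, 28, ∞]
q=3: [15, -6, -7, -1]
q=4: [9, -15, -13, -7]
Optimal cycle mean attained by: cycle 1->2->1, total (-7) + (-8), length 2.
Answer: λ = -15/2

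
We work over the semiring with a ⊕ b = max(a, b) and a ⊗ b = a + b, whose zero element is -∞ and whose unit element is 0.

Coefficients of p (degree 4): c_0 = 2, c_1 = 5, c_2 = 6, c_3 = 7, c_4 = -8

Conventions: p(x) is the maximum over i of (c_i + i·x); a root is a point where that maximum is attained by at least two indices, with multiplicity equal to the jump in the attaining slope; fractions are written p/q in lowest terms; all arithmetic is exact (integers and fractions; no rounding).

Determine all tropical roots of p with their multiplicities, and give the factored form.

hull edge (i=0, c=2) to (i=1, c=5): slope 3, span 1
hull edge (i=1, c=5) to (i=3, c=7): slope 1, span 2
hull edge (i=3, c=7) to (i=4, c=-8): slope -15, span 1
Factored form: p(x) = -8 ⊗ (x ⊕ (-3)) ⊗ (x ⊕ (-1)) ⊗ (x ⊕ (-1)) ⊗ (x ⊕ 15)
Answer: roots = -3 (mult 1), -1 (mult 2), 15 (mult 1)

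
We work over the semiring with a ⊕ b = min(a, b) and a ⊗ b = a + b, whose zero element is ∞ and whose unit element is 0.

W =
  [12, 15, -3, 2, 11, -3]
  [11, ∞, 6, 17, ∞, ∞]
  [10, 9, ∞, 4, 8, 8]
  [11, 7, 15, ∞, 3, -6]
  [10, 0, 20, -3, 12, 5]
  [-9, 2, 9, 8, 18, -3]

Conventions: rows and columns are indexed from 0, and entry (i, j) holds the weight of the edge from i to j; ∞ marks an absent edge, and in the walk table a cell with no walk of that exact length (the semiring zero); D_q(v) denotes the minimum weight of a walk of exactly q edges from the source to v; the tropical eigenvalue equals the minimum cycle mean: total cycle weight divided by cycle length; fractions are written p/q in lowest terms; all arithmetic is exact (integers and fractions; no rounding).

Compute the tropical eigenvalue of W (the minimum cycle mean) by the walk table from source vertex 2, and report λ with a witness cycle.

q=0: [∞, ∞, 0, ∞, ∞, ∞]
q=1: [10, 9, ∞, 4, 8, 8]
q=2: [-1, 8, 7, 5, 7, -2]
q=3: [-11, 0, -4, 1, 8, -5]
q=4: [-14, -3, -14, -9, 0, -14]
q=5: [-23, -12, -17, -12, -6, -17]
q=6: [-26, -15, -26, -21, -12, -26]
Optimal cycle mean attained by: cycle 0->5->0, total (-3) + (-9), length 2.
Answer: λ = -6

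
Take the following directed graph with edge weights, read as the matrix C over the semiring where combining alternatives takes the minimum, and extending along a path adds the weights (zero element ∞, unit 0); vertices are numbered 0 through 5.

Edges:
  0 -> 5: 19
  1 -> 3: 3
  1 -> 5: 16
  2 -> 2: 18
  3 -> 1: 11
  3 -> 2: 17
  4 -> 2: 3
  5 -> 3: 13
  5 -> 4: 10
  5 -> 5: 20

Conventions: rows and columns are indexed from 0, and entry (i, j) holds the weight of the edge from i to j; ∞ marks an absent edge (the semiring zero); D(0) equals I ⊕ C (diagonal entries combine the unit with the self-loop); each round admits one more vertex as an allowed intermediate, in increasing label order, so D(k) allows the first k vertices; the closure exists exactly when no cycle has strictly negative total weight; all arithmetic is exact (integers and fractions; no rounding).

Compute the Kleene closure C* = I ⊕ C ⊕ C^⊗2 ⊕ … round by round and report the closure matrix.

D(0):
  [0, ∞, ∞, ∞, ∞, 19]
  [∞, 0, ∞, 3, ∞, 16]
  [∞, ∞, 0, ∞, ∞, ∞]
  [∞, 11, 17, 0, ∞, ∞]
  [∞, ∞, 3, ∞, 0, ∞]
  [∞, ∞, ∞, 13, 10, 0]
D(1):
  [0, ∞, ∞, ∞, ∞, 19]
  [∞, 0, ∞, 3, ∞, 16]
  [∞, ∞, 0, ∞, ∞, ∞]
  [∞, 11, 17, 0, ∞, ∞]
  [∞, ∞, 3, ∞, 0, ∞]
  [∞, ∞, ∞, 13, 10, 0]
D(2):
  [0, ∞, ∞, ∞, ∞, 19]
  [∞, 0, ∞, 3, ∞, 16]
  [∞, ∞, 0, ∞, ∞, ∞]
  [∞, 11, 17, 0, ∞, 27]
  [∞, ∞, 3, ∞, 0, ∞]
  [∞, ∞, ∞, 13, 10, 0]
D(3):
  [0, ∞, ∞, ∞, ∞, 19]
  [∞, 0, ∞, 3, ∞, 16]
  [∞, ∞, 0, ∞, ∞, ∞]
  [∞, 11, 17, 0, ∞, 27]
  [∞, ∞, 3, ∞, 0, ∞]
  [∞, ∞, ∞, 13, 10, 0]
D(4):
  [0, ∞, ∞, ∞, ∞, 19]
  [∞, 0, 20, 3, ∞, 16]
  [∞, ∞, 0, ∞, ∞, ∞]
  [∞, 11, 17, 0, ∞, 27]
  [∞, ∞, 3, ∞, 0, ∞]
  [∞, 24, 30, 13, 10, 0]
D(5):
  [0, ∞, ∞, ∞, ∞, 19]
  [∞, 0, 20, 3, ∞, 16]
  [∞, ∞, 0, ∞, ∞, ∞]
  [∞, 11, 17, 0, ∞, 27]
  [∞, ∞, 3, ∞, 0, ∞]
  [∞, 24, 13, 13, 10, 0]
D(6):
  [0, 43, 32, 32, 29, 19]
  [∞, 0, 20, 3, 26, 16]
  [∞, ∞, 0, ∞, ∞, ∞]
  [∞, 11, 17, 0, 37, 27]
  [∞, ∞, 3, ∞, 0, ∞]
  [∞, 24, 13, 13, 10, 0]
Answer: C* = [[0, 43, 32, 32, 29, 19], [∞, 0, 20, 3, 26, 16], [∞, ∞, 0, ∞, ∞, ∞], [∞, 11, 17, 0, 37, 27], [∞, ∞, 3, ∞, 0, ∞], [∞, 24, 13, 13, 10, 0]]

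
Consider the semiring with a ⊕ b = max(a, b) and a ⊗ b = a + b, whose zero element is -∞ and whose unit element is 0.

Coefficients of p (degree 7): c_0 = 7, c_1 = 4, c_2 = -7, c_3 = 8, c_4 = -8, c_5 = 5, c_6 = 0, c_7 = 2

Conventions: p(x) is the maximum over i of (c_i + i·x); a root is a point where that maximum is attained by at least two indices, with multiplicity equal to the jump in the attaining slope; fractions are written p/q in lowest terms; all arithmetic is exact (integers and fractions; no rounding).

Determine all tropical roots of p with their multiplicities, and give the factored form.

hull edge (i=0, c=7) to (i=3, c=8): slope 1/3, span 3
hull edge (i=3, c=8) to (i=7, c=2): slope -3/2, span 4
Factored form: p(x) = 2 ⊗ (x ⊕ (-1/3)) ⊗ (x ⊕ (-1/3)) ⊗ (x ⊕ (-1/3)) ⊗ (x ⊕ 3/2) ⊗ (x ⊕ 3/2) ⊗ (x ⊕ 3/2) ⊗ (x ⊕ 3/2)
Answer: roots = -1/3 (mult 3), 3/2 (mult 4)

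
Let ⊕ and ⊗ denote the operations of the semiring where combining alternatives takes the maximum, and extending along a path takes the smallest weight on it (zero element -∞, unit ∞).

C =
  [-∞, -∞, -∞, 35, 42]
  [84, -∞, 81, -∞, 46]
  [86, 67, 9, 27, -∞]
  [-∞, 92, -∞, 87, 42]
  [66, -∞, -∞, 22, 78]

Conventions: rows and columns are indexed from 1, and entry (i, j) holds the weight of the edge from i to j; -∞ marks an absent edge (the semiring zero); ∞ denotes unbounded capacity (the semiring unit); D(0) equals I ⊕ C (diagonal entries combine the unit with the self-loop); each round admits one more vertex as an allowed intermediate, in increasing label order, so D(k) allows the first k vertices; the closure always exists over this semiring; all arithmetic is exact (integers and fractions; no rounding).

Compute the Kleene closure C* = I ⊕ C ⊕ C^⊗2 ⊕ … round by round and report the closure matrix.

D(0):
  [∞, -∞, -∞, 35, 42]
  [84, ∞, 81, -∞, 46]
  [86, 67, ∞, 27, -∞]
  [-∞, 92, -∞, ∞, 42]
  [66, -∞, -∞, 22, ∞]
D(1):
  [∞, -∞, -∞, 35, 42]
  [84, ∞, 81, 35, 46]
  [86, 67, ∞, 35, 42]
  [-∞, 92, -∞, ∞, 42]
  [66, -∞, -∞, 35, ∞]
D(2):
  [∞, -∞, -∞, 35, 42]
  [84, ∞, 81, 35, 46]
  [86, 67, ∞, 35, 46]
  [84, 92, 81, ∞, 46]
  [66, -∞, -∞, 35, ∞]
D(3):
  [∞, -∞, -∞, 35, 42]
  [84, ∞, 81, 35, 46]
  [86, 67, ∞, 35, 46]
  [84, 92, 81, ∞, 46]
  [66, -∞, -∞, 35, ∞]
D(4):
  [∞, 35, 35, 35, 42]
  [84, ∞, 81, 35, 46]
  [86, 67, ∞, 35, 46]
  [84, 92, 81, ∞, 46]
  [66, 35, 35, 35, ∞]
D(5):
  [∞, 35, 35, 35, 42]
  [84, ∞, 81, 35, 46]
  [86, 67, ∞, 35, 46]
  [84, 92, 81, ∞, 46]
  [66, 35, 35, 35, ∞]
Answer: C* = [[∞, 35, 35, 35, 42], [84, ∞, 81, 35, 46], [86, 67, ∞, 35, 46], [84, 92, 81, ∞, 46], [66, 35, 35, 35, ∞]]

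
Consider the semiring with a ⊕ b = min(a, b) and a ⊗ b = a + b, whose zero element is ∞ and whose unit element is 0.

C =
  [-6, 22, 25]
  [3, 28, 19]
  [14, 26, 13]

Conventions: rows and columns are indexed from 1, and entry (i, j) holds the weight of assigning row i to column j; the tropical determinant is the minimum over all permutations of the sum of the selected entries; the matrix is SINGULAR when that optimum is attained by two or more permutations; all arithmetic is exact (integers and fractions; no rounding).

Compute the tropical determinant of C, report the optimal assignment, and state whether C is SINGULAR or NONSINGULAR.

σ = (1, 2, 3): (-6) + 28 + 13 = 35
σ = (1, 3, 2): (-6) + 19 + 26 = 39
σ = (2, 1, 3): 22 + 3 + 13 = 38
σ = (2, 3, 1): 22 + 19 + 14 = 55
σ = (3, 1, 2): 25 + 3 + 26 = 54
σ = (3, 2, 1): 25 + 28 + 14 = 67
Optimal value attained by: σ = (1, 2, 3).
Answer: det⊕(C) = 35; verdict: NONSINGULAR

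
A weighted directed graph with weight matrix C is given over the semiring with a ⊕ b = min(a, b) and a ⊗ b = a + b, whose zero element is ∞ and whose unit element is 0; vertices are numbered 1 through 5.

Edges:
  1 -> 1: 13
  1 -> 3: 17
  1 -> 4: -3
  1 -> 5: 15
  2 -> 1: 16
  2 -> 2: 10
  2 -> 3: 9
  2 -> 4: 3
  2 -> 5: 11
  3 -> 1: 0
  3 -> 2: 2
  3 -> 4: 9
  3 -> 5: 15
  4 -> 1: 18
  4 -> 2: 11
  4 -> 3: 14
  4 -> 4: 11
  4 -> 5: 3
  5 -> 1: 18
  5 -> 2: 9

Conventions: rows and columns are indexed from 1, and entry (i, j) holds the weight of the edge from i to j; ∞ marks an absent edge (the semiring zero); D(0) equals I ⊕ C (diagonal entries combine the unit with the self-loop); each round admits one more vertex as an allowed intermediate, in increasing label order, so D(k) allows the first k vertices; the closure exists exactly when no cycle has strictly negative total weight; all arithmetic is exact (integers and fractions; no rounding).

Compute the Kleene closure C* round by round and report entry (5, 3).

D(0):
  [0, ∞, 17, -3, 15]
  [16, 0, 9, 3, 11]
  [0, 2, 0, 9, 15]
  [18, 11, 14, 0, 3]
  [18, 9, ∞, ∞, 0]
D(1):
  [0, ∞, 17, -3, 15]
  [16, 0, 9, 3, 11]
  [0, 2, 0, -3, 15]
  [18, 11, 14, 0, 3]
  [18, 9, 35, 15, 0]
D(2):
  [0, ∞, 17, -3, 15]
  [16, 0, 9, 3, 11]
  [0, 2, 0, -3, 13]
  [18, 11, 14, 0, 3]
  [18, 9, 18, 12, 0]
D(3):
  [0, 19, 17, -3, 15]
  [9, 0, 9, 3, 11]
  [0, 2, 0, -3, 13]
  [14, 11, 14, 0, 3]
  [18, 9, 18, 12, 0]
D(4):
  [0, 8, 11, -3, 0]
  [9, 0, 9, 3, 6]
  [0, 2, 0, -3, 0]
  [14, 11, 14, 0, 3]
  [18, 9, 18, 12, 0]
D(5):
  [0, 8, 11, -3, 0]
  [9, 0, 9, 3, 6]
  [0, 2, 0, -3, 0]
  [14, 11, 14, 0, 3]
  [18, 9, 18, 12, 0]
Answer: C*[5][3] = 18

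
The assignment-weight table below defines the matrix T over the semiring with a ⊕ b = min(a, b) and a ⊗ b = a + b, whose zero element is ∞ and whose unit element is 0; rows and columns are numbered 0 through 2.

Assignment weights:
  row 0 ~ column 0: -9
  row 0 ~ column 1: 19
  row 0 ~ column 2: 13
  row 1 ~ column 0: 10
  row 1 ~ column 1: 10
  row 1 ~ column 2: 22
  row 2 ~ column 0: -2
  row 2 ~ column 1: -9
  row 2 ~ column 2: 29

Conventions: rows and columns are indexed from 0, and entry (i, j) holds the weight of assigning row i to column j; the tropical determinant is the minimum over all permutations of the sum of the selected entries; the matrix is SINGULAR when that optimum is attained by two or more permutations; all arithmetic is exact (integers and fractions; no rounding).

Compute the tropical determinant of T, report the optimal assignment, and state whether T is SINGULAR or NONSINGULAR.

σ = (0, 1, 2): (-9) + 10 + 29 = 30
σ = (0, 2, 1): (-9) + 22 + (-9) = 4
σ = (1, 0, 2): 19 + 10 + 29 = 58
σ = (1, 2, 0): 19 + 22 + (-2) = 39
σ = (2, 0, 1): 13 + 10 + (-9) = 14
σ = (2, 1, 0): 13 + 10 + (-2) = 21
Optimal value attained by: σ = (0, 2, 1).
Answer: det⊕(T) = 4; verdict: NONSINGULAR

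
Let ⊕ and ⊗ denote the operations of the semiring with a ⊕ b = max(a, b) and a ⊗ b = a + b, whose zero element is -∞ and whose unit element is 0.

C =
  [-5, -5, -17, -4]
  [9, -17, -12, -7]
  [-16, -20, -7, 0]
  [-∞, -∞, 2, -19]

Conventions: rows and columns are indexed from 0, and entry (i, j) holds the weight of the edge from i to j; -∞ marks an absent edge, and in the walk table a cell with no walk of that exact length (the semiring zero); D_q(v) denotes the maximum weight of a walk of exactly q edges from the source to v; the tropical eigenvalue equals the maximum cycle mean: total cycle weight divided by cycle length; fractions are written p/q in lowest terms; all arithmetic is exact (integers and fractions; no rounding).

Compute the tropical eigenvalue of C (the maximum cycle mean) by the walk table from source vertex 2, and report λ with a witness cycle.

q=0: [-∞, -∞, 0, -∞]
q=1: [-16, -20, -7, 0]
q=2: [-11, -21, 2, -7]
q=3: [-12, -16, -5, 2]
q=4: [-7, -17, 4, -5]
Optimal cycle mean attained by: cycle 0->1->0, total (-5) + 9, length 2.
Answer: λ = 2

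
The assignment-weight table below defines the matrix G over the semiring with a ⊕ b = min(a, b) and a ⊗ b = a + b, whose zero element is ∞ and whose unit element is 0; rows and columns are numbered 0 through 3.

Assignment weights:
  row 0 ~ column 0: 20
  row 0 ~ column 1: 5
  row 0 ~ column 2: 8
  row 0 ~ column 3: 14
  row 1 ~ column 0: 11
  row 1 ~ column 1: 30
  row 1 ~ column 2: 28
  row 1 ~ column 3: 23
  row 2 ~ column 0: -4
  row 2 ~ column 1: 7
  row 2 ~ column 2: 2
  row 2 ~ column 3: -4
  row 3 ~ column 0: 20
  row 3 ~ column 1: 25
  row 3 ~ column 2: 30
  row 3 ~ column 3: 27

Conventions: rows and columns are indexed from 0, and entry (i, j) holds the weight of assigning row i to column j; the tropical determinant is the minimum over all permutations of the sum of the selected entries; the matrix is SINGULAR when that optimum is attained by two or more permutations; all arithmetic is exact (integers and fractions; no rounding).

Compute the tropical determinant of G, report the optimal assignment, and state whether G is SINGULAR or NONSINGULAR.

σ = (0, 1, 2, 3): 20 + 30 + 2 + 27 = 79
σ = (0, 1, 3, 2): 20 + 30 + (-4) + 30 = 76
σ = (0, 2, 1, 3): 20 + 28 + 7 + 27 = 82
σ = (0, 2, 3, 1): 20 + 28 + (-4) + 25 = 69
σ = (0, 3, 1, 2): 20 + 23 + 7 + 30 = 80
σ = (0, 3, 2, 1): 20 + 23 + 2 + 25 = 70
σ = (1, 0, 2, 3): 5 + 11 + 2 + 27 = 45
σ = (1, 0, 3, 2): 5 + 11 + (-4) + 30 = 42
σ = (1, 2, 0, 3): 5 + 28 + (-4) + 27 = 56
σ = (1, 2, 3, 0): 5 + 28 + (-4) + 20 = 49
σ = (1, 3, 0, 2): 5 + 23 + (-4) + 30 = 54
σ = (1, 3, 2, 0): 5 + 23 + 2 + 20 = 50
σ = (2, 0, 1, 3): 8 + 11 + 7 + 27 = 53
σ = (2, 0, 3, 1): 8 + 11 + (-4) + 25 = 40
σ = (2, 1, 0, 3): 8 + 30 + (-4) + 27 = 61
σ = (2, 1, 3, 0): 8 + 30 + (-4) + 20 = 54
σ = (2, 3, 0, 1): 8 + 23 + (-4) + 25 = 52
σ = (2, 3, 1, 0): 8 + 23 + 7 + 20 = 58
σ = (3, 0, 1, 2): 14 + 11 + 7 + 30 = 62
σ = (3, 0, 2, 1): 14 + 11 + 2 + 25 = 52
σ = (3, 1, 0, 2): 14 + 30 + (-4) + 30 = 70
σ = (3, 1, 2, 0): 14 + 30 + 2 + 20 = 66
σ = (3, 2, 0, 1): 14 + 28 + (-4) + 25 = 63
σ = (3, 2, 1, 0): 14 + 28 + 7 + 20 = 69
Optimal value attained by: σ = (2, 0, 3, 1).
Answer: det⊕(G) = 40; verdict: NONSINGULAR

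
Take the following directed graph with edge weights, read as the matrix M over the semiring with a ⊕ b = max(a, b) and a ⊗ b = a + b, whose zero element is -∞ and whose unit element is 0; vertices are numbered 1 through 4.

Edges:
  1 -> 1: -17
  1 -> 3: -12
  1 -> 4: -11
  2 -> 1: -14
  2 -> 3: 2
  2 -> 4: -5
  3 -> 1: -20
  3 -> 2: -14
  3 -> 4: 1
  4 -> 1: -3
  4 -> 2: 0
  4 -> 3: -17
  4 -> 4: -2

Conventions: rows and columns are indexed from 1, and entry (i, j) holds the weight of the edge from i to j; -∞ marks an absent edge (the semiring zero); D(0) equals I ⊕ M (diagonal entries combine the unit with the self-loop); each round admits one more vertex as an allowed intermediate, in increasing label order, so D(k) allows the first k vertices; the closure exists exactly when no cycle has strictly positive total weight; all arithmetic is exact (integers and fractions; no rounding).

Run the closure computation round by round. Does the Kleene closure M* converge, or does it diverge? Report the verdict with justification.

D(0):
  [0, -∞, -12, -11]
  [-14, 0, 2, -5]
  [-20, -14, 0, 1]
  [-3, 0, -17, 0]
D(1):
  [0, -∞, -12, -11]
  [-14, 0, 2, -5]
  [-20, -14, 0, 1]
  [-3, 0, -15, 0]
D(2):
  [0, -∞, -12, -11]
  [-14, 0, 2, -5]
  [-20, -14, 0, 1]
  [-3, 0, 2, 0]
Detection: at round 3, diagonal entry (4, 4) turns strictly positive.
Key observation: the cycle 4->2->3->4 has total weight 0 + 2 + 1, which is strictly positive.
Answer: DIVERGES — positive cycle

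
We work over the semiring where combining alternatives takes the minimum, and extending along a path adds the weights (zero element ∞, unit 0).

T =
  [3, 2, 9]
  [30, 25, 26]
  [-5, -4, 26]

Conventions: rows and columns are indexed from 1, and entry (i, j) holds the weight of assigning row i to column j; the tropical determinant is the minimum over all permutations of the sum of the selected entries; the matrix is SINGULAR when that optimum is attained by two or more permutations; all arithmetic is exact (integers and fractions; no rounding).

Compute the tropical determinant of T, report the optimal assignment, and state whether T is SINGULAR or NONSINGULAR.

σ = (1, 2, 3): 3 + 25 + 26 = 54
σ = (1, 3, 2): 3 + 26 + (-4) = 25
σ = (2, 1, 3): 2 + 30 + 26 = 58
σ = (2, 3, 1): 2 + 26 + (-5) = 23
σ = (3, 1, 2): 9 + 30 + (-4) = 35
σ = (3, 2, 1): 9 + 25 + (-5) = 29
Optimal value attained by: σ = (2, 3, 1).
Answer: det⊕(T) = 23; verdict: NONSINGULAR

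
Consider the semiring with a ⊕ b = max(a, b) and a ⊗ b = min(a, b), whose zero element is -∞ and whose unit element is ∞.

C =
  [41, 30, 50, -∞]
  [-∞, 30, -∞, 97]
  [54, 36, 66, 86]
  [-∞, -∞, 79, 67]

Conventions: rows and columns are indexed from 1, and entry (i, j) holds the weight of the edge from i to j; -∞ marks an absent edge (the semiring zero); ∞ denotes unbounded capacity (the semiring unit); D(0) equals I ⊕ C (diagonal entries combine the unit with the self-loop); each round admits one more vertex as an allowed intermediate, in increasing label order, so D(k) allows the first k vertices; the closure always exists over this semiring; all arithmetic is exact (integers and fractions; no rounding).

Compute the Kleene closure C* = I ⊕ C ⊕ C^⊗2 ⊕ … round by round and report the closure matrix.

D(0):
  [∞, 30, 50, -∞]
  [-∞, ∞, -∞, 97]
  [54, 36, ∞, 86]
  [-∞, -∞, 79, ∞]
D(1):
  [∞, 30, 50, -∞]
  [-∞, ∞, -∞, 97]
  [54, 36, ∞, 86]
  [-∞, -∞, 79, ∞]
D(2):
  [∞, 30, 50, 30]
  [-∞, ∞, -∞, 97]
  [54, 36, ∞, 86]
  [-∞, -∞, 79, ∞]
D(3):
  [∞, 36, 50, 50]
  [-∞, ∞, -∞, 97]
  [54, 36, ∞, 86]
  [54, 36, 79, ∞]
D(4):
  [∞, 36, 50, 50]
  [54, ∞, 79, 97]
  [54, 36, ∞, 86]
  [54, 36, 79, ∞]
Answer: C* = [[∞, 36, 50, 50], [54, ∞, 79, 97], [54, 36, ∞, 86], [54, 36, 79, ∞]]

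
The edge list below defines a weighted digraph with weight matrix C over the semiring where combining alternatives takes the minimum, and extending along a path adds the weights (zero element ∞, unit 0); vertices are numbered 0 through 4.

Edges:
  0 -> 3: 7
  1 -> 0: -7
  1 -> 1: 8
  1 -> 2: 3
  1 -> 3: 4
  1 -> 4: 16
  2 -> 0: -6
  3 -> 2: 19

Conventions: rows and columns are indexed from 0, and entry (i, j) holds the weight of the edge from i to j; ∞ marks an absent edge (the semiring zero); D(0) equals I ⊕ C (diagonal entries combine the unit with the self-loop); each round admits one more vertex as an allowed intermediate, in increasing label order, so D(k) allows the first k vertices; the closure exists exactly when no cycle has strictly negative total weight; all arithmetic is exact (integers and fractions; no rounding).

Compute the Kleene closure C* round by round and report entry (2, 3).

D(0):
  [0, ∞, ∞, 7, ∞]
  [-7, 0, 3, 4, 16]
  [-6, ∞, 0, ∞, ∞]
  [∞, ∞, 19, 0, ∞]
  [∞, ∞, ∞, ∞, 0]
D(1):
  [0, ∞, ∞, 7, ∞]
  [-7, 0, 3, 0, 16]
  [-6, ∞, 0, 1, ∞]
  [∞, ∞, 19, 0, ∞]
  [∞, ∞, ∞, ∞, 0]
D(2):
  [0, ∞, ∞, 7, ∞]
  [-7, 0, 3, 0, 16]
  [-6, ∞, 0, 1, ∞]
  [∞, ∞, 19, 0, ∞]
  [∞, ∞, ∞, ∞, 0]
D(3):
  [0, ∞, ∞, 7, ∞]
  [-7, 0, 3, 0, 16]
  [-6, ∞, 0, 1, ∞]
  [13, ∞, 19, 0, ∞]
  [∞, ∞, ∞, ∞, 0]
D(4):
  [0, ∞, 26, 7, ∞]
  [-7, 0, 3, 0, 16]
  [-6, ∞, 0, 1, ∞]
  [13, ∞, 19, 0, ∞]
  [∞, ∞, ∞, ∞, 0]
D(5):
  [0, ∞, 26, 7, ∞]
  [-7, 0, 3, 0, 16]
  [-6, ∞, 0, 1, ∞]
  [13, ∞, 19, 0, ∞]
  [∞, ∞, ∞, ∞, 0]
Answer: C*[2][3] = 1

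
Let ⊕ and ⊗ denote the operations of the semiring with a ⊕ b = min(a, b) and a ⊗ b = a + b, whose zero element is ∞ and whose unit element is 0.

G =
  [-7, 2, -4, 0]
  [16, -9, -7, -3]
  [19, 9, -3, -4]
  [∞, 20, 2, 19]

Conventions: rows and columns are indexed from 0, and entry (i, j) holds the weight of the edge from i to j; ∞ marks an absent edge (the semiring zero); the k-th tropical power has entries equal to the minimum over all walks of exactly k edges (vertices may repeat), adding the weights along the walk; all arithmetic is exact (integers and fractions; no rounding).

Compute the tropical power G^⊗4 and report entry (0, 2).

G^⊗2:
  [-14, -7, -11, -8]
  [7, -18, -16, -12]
  [12, 0, -6, -7]
  [21, 11, -1, -2]
G^⊗3:
  [-21, -16, -18, -15]
  [-2, -27, -25, -21]
  [5, -9, -9, -10]
  [14, 2, -4, -5]
G^⊗4:
  [-28, -25, -25, -22]
  [-11, -36, -34, -30]
  [-2, -18, -16, -13]
  [7, -7, -7, -8]
Key observation: the optimum is the walk 0->0->0->0->2, with weight (-7) + (-7) + (-7) + (-4) = -25.
Optimal value attained by: walk 0->0->0->0->2.
Answer: (G^⊗4)[0][2] = -25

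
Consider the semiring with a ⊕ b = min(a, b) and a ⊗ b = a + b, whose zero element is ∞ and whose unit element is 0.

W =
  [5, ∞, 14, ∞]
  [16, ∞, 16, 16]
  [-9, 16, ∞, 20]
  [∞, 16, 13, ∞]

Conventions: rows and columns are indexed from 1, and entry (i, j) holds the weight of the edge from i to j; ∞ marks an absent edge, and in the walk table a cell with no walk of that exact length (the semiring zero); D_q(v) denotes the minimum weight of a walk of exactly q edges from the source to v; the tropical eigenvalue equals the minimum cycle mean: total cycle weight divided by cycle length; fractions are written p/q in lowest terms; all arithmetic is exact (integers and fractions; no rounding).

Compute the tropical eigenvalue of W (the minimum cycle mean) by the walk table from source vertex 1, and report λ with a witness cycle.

q=0: [0, ∞, ∞, ∞]
q=1: [5, ∞, 14, ∞]
q=2: [5, 30, 19, 34]
q=3: [10, 35, 19, 39]
q=4: [10, 35, 24, 39]
Optimal cycle mean attained by: cycle 1->3->1, total 14 + (-9), length 2.
Answer: λ = 5/2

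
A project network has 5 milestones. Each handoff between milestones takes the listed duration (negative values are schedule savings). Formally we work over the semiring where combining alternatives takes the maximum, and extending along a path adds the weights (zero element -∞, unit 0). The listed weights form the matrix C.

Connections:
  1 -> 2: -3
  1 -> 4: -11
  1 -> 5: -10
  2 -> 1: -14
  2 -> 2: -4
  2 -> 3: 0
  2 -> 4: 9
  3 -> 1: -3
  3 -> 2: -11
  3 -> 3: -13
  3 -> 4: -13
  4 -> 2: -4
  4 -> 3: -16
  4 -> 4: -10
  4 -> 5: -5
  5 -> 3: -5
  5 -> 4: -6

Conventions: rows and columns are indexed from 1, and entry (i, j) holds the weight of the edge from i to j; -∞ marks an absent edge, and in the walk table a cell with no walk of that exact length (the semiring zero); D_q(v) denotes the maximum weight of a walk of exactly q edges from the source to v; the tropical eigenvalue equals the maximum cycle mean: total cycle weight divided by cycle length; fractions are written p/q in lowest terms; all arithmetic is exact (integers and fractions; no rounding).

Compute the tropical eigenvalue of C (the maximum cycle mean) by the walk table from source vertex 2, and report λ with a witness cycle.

q=0: [-∞, 0, -∞, -∞, -∞]
q=1: [-14, -4, 0, 9, -∞]
q=2: [-3, 5, -4, 5, 4]
q=3: [-7, 1, 5, 14, 0]
q=4: [2, 10, 1, 10, 9]
q=5: [-2, 6, 10, 19, 5]
Optimal cycle mean attained by: cycle 2->4->2, total 9 + (-4), length 2.
Answer: λ = 5/2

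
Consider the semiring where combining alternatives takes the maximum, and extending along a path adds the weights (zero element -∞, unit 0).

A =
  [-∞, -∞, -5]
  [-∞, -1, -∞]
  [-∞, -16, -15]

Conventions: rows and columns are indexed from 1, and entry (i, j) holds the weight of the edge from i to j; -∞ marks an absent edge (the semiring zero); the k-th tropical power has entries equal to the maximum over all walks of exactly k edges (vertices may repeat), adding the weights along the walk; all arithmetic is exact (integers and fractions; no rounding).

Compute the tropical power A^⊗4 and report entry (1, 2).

A^⊗2:
  [-∞, -21, -20]
  [-∞, -2, -∞]
  [-∞, -17, -30]
A^⊗3:
  [-∞, -22, -35]
  [-∞, -3, -∞]
  [-∞, -18, -45]
A^⊗4:
  [-∞, -23, -50]
  [-∞, -4, -∞]
  [-∞, -19, -60]
Key observation: the optimum is the walk 1->3->2->2->2, with weight (-5) + (-16) + (-1) + (-1) = -23.
Optimal value attained by: walk 1->3->2->2->2.
Answer: (A^⊗4)[1][2] = -23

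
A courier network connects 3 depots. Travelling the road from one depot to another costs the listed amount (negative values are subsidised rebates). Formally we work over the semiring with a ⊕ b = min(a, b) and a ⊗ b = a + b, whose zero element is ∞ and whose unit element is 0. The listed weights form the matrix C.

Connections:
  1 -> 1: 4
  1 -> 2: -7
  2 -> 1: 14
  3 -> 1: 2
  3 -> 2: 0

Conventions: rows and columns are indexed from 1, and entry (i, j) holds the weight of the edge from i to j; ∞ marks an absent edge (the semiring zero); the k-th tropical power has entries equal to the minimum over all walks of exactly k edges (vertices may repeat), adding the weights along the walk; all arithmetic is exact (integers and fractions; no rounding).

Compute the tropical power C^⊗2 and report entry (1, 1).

C^⊗2:
  [7, -3, ∞]
  [18, 7, ∞]
  [6, -5, ∞]
Key observation: the optimum is the walk 1->2->1, with weight (-7) + 14 = 7.
Optimal value attained by: walk 1->2->1.
Answer: (C^⊗2)[1][1] = 7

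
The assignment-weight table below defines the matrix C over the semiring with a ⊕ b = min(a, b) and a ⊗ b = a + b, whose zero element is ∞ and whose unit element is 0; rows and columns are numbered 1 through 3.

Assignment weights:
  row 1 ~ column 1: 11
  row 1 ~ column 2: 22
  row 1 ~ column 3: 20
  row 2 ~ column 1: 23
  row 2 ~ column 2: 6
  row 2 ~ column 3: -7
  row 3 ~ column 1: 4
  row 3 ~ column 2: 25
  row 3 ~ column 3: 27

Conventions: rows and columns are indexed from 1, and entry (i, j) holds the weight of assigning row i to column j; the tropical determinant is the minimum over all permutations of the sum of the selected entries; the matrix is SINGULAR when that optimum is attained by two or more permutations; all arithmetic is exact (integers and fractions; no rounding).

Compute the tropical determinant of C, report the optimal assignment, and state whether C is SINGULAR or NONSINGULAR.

σ = (1, 2, 3): 11 + 6 + 27 = 44
σ = (1, 3, 2): 11 + (-7) + 25 = 29
σ = (2, 1, 3): 22 + 23 + 27 = 72
σ = (2, 3, 1): 22 + (-7) + 4 = 19
σ = (3, 1, 2): 20 + 23 + 25 = 68
σ = (3, 2, 1): 20 + 6 + 4 = 30
Optimal value attained by: σ = (2, 3, 1).
Answer: det⊕(C) = 19; verdict: NONSINGULAR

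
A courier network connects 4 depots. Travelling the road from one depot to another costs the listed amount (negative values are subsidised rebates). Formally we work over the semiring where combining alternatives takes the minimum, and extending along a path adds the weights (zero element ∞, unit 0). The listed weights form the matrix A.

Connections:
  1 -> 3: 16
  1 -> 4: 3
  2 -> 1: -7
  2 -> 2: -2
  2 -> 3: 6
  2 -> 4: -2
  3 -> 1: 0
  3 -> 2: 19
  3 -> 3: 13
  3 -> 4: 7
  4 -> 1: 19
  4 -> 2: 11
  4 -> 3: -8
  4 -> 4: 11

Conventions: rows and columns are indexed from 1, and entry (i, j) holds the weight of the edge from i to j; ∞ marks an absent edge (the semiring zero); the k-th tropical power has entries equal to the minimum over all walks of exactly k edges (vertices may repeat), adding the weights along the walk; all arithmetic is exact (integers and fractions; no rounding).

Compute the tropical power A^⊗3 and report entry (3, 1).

A^⊗2:
  [16, 14, -5, 14]
  [-9, -4, -10, -4]
  [12, 17, -1, 3]
  [-8, 9, 3, -1]
A^⊗3:
  [-5, 12, 6, 2]
  [-11, -6, -12, -6]
  [-1, 14, -5, 6]
  [2, 7, -9, -5]
Key observation: the optimum is the walk 3->4->3->1, with weight 7 + (-8) + 0 = -1.
Optimal value attained by: walk 3->4->3->1.
Answer: (A^⊗3)[3][1] = -1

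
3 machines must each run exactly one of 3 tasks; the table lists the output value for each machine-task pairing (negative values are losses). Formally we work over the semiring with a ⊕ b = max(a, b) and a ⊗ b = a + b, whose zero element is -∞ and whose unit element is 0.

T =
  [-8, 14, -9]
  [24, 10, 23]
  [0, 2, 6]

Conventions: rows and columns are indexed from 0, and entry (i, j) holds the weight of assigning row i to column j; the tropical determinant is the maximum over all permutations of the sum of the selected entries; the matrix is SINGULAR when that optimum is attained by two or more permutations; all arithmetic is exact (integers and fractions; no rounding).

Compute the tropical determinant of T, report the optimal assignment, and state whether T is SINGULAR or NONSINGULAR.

σ = (0, 1, 2): (-8) + 10 + 6 = 8
σ = (0, 2, 1): (-8) + 23 + 2 = 17
σ = (1, 0, 2): 14 + 24 + 6 = 44
σ = (1, 2, 0): 14 + 23 + 0 = 37
σ = (2, 0, 1): (-9) + 24 + 2 = 17
σ = (2, 1, 0): (-9) + 10 + 0 = 1
Optimal value attained by: σ = (1, 0, 2).
Answer: det⊕(T) = 44; verdict: NONSINGULAR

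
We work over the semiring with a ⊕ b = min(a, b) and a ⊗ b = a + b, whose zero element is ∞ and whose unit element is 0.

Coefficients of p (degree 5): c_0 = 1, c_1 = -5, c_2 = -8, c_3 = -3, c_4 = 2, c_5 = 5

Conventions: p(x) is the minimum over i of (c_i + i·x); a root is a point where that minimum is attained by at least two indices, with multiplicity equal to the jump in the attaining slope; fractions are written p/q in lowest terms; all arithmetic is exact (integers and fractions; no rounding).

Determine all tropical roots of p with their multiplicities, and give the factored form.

hull edge (i=0, c=1) to (i=1, c=-5): slope -6, span 1
hull edge (i=1, c=-5) to (i=2, c=-8): slope -3, span 1
hull edge (i=2, c=-8) to (i=5, c=5): slope 13/3, span 3
Factored form: p(x) = 5 ⊗ (x ⊕ (-13/3)) ⊗ (x ⊕ (-13/3)) ⊗ (x ⊕ (-13/3)) ⊗ (x ⊕ 3) ⊗ (x ⊕ 6)
Answer: roots = -13/3 (mult 3), 3 (mult 1), 6 (mult 1)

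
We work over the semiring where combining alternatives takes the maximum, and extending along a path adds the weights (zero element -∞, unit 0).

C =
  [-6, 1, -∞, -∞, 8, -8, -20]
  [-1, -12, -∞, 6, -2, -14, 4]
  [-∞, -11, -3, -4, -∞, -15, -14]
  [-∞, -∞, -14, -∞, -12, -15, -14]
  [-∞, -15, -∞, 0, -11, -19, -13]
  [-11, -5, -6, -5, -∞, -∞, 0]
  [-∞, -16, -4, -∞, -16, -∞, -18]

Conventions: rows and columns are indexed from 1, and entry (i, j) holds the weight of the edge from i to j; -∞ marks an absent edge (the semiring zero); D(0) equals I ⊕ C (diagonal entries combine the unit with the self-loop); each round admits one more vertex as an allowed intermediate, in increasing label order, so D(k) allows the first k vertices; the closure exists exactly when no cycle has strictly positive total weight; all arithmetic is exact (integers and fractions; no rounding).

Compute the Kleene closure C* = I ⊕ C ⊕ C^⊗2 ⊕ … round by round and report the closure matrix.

D(0):
  [0, 1, -∞, -∞, 8, -8, -20]
  [-1, 0, -∞, 6, -2, -14, 4]
  [-∞, -11, 0, -4, -∞, -15, -14]
  [-∞, -∞, -14, 0, -12, -15, -14]
  [-∞, -15, -∞, 0, 0, -19, -13]
  [-11, -5, -6, -5, -∞, 0, 0]
  [-∞, -16, -4, -∞, -16, -∞, 0]
D(1):
  [0, 1, -∞, -∞, 8, -8, -20]
  [-1, 0, -∞, 6, 7, -9, 4]
  [-∞, -11, 0, -4, -∞, -15, -14]
  [-∞, -∞, -14, 0, -12, -15, -14]
  [-∞, -15, -∞, 0, 0, -19, -13]
  [-11, -5, -6, -5, -3, 0, 0]
  [-∞, -16, -4, -∞, -16, -∞, 0]
D(2):
  [0, 1, -∞, 7, 8, -8, 5]
  [-1, 0, -∞, 6, 7, -9, 4]
  [-12, -11, 0, -4, -4, -15, -7]
  [-∞, -∞, -14, 0, -12, -15, -14]
  [-16, -15, -∞, 0, 0, -19, -11]
  [-6, -5, -6, 1, 2, 0, 0]
  [-17, -16, -4, -10, -9, -25, 0]
D(3):
  [0, 1, -∞, 7, 8, -8, 5]
  [-1, 0, -∞, 6, 7, -9, 4]
  [-12, -11, 0, -4, -4, -15, -7]
  [-26, -25, -14, 0, -12, -15, -14]
  [-16, -15, -∞, 0, 0, -19, -11]
  [-6, -5, -6, 1, 2, 0, 0]
  [-16, -15, -4, -8, -8, -19, 0]
D(4):
  [0, 1, -7, 7, 8, -8, 5]
  [-1, 0, -8, 6, 7, -9, 4]
  [-12, -11, 0, -4, -4, -15, -7]
  [-26, -25, -14, 0, -12, -15, -14]
  [-16, -15, -14, 0, 0, -15, -11]
  [-6, -5, -6, 1, 2, 0, 0]
  [-16, -15, -4, -8, -8, -19, 0]
D(5):
  [0, 1, -6, 8, 8, -7, 5]
  [-1, 0, -7, 7, 7, -8, 4]
  [-12, -11, 0, -4, -4, -15, -7]
  [-26, -25, -14, 0, -12, -15, -14]
  [-16, -15, -14, 0, 0, -15, -11]
  [-6, -5, -6, 2, 2, 0, 0]
  [-16, -15, -4, -8, -8, -19, 0]
D(6):
  [0, 1, -6, 8, 8, -7, 5]
  [-1, 0, -7, 7, 7, -8, 4]
  [-12, -11, 0, -4, -4, -15, -7]
  [-21, -20, -14, 0, -12, -15, -14]
  [-16, -15, -14, 0, 0, -15, -11]
  [-6, -5, -6, 2, 2, 0, 0]
  [-16, -15, -4, -8, -8, -19, 0]
D(7):
  [0, 1, 1, 8, 8, -7, 5]
  [-1, 0, 0, 7, 7, -8, 4]
  [-12, -11, 0, -4, -4, -15, -7]
  [-21, -20, -14, 0, -12, -15, -14]
  [-16, -15, -14, 0, 0, -15, -11]
  [-6, -5, -4, 2, 2, 0, 0]
  [-16, -15, -4, -8, -8, -19, 0]
Answer: C* = [[0, 1, 1, 8, 8, -7, 5], [-1, 0, 0, 7, 7, -8, 4], [-12, -11, 0, -4, -4, -15, -7], [-21, -20, -14, 0, -12, -15, -14], [-16, -15, -14, 0, 0, -15, -11], [-6, -5, -4, 2, 2, 0, 0], [-16, -15, -4, -8, -8, -19, 0]]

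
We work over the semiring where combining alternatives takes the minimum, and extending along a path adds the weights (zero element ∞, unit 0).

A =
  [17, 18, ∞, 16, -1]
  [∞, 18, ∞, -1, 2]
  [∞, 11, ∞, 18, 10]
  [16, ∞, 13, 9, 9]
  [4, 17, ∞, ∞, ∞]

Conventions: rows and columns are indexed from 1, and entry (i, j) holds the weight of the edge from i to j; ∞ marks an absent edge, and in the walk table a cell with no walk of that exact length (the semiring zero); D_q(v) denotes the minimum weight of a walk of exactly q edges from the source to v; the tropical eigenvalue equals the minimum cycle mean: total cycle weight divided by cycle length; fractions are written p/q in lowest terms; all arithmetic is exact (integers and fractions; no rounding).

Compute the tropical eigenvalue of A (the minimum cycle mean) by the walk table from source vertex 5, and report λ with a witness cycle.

q=0: [∞, ∞, ∞, ∞, 0]
q=1: [4, 17, ∞, ∞, ∞]
q=2: [21, 22, ∞, 16, 3]
q=3: [7, 20, 29, 21, 20]
q=4: [24, 25, 34, 19, 6]
q=5: [10, 23, 32, 24, 23]
Optimal cycle mean attained by: cycle 1->5->1, total (-1) + 4, length 2.
Answer: λ = 3/2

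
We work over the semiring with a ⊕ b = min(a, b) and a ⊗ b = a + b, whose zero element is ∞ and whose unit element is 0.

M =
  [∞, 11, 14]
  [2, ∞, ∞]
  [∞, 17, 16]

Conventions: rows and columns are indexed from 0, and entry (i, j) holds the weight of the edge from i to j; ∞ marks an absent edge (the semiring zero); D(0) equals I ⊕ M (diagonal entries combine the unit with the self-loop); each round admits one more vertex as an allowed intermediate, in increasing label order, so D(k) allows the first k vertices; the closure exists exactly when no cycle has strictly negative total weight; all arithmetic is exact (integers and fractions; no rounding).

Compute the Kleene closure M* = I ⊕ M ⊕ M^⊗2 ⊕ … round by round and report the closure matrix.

D(0):
  [0, 11, 14]
  [2, 0, ∞]
  [∞, 17, 0]
D(1):
  [0, 11, 14]
  [2, 0, 16]
  [∞, 17, 0]
D(2):
  [0, 11, 14]
  [2, 0, 16]
  [19, 17, 0]
D(3):
  [0, 11, 14]
  [2, 0, 16]
  [19, 17, 0]
Answer: M* = [[0, 11, 14], [2, 0, 16], [19, 17, 0]]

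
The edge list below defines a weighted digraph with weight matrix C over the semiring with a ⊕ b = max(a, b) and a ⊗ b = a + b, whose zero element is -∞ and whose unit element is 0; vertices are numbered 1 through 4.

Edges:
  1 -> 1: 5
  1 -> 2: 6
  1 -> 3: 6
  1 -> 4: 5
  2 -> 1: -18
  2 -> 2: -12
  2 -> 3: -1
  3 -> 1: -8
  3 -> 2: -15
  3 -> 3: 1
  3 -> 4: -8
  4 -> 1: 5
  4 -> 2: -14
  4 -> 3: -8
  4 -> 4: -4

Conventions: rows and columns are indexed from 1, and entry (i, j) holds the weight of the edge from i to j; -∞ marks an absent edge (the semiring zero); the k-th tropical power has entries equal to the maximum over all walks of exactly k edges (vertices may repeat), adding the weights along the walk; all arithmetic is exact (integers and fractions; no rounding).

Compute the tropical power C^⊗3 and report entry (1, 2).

C^⊗2:
  [10, 11, 11, 10]
  [-9, -12, 0, -9]
  [-3, -2, 2, -3]
  [10, 11, 11, 10]
C^⊗3:
  [15, 16, 16, 15]
  [-4, -3, 1, -4]
  [2, 3, 3, 2]
  [15, 16, 16, 15]
Key observation: the optimum is the walk 1->1->1->2, with weight 5 + 5 + 6 = 16.
Optimal value attained by: walk 1->1->1->2.
Answer: (C^⊗3)[1][2] = 16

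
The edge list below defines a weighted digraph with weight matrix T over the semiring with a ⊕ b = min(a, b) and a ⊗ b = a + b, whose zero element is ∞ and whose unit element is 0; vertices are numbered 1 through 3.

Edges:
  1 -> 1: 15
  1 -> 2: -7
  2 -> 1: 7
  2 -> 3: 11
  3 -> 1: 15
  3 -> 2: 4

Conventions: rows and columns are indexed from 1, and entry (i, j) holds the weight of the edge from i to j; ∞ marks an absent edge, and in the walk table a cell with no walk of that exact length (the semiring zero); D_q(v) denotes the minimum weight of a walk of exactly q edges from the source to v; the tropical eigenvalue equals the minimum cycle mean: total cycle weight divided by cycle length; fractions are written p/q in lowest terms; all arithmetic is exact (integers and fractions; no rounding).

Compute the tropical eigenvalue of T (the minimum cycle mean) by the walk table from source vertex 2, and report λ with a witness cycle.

q=0: [∞, 0, ∞]
q=1: [7, ∞, 11]
q=2: [22, 0, ∞]
q=3: [7, 15, 11]
Optimal cycle mean attained by: cycle 1->2->1, total (-7) + 7, length 2.
Answer: λ = 0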